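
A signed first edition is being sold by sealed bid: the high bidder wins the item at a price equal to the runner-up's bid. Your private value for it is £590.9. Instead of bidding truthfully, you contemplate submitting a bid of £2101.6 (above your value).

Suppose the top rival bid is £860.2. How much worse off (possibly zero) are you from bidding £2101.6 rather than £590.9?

£269.3

Bidding your value £590.9: you lose (since £590.9 < £860.2). Payoff £0.
Bidding £2101.6: you win and pay £860.2. Payoff £590.9 − £860.2 = −£269.3.
The competing bid £860.2 lies between your value and your inflated bid, so overbidding wins an item priced above your value.
Loss from deviating = £0 − (−£269.3) = £269.3.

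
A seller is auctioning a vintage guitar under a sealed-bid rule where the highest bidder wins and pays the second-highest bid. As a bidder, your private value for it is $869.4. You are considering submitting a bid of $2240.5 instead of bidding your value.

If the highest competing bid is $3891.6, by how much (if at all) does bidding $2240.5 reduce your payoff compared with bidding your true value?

Bidding your value $869.4: you lose (since $869.4 < $3891.6). Payoff $0.
Bidding $2240.5: you lose. Payoff $0.
Difference = $0 − $0 = $0; both bids lead to the same outcome because the competing bid is above both your value and your alternative bid.
In a second-price auction your bid sets only whether you win, not what you pay, so bidding your true value is weakly dominant.

$0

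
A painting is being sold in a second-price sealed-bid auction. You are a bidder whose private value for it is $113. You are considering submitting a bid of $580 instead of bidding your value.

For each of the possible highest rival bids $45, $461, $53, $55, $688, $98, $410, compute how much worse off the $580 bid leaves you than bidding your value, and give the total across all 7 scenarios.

The deviation costs you only when the competing bid falls strictly between $113 and $580; elsewhere both bids give the same outcome.
$45: outcomes coincide → loss $0.
$461: truthful payoff $0, deviation payoff −$348 → loss $348.
$53: outcomes coincide → loss $0.
$55: outcomes coincide → loss $0.
$688: outcomes coincide → loss $0.
$98: outcomes coincide → loss $0.
$410: truthful payoff $0, deviation payoff −$297 → loss $297.
Total loss = $348 + $297 = $645.

$645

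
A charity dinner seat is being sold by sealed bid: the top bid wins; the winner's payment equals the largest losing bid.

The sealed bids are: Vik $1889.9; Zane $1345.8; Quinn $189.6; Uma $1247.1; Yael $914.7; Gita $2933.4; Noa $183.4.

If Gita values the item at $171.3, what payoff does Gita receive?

−$1718.6

Highest bid: Gita at $2933.4, so Gita wins.
Second-highest bid: Vik at $1889.9 — that is the price the winner pays.
Gita's payoff = value − price = $171.3 − $1889.9 = −$1718.6.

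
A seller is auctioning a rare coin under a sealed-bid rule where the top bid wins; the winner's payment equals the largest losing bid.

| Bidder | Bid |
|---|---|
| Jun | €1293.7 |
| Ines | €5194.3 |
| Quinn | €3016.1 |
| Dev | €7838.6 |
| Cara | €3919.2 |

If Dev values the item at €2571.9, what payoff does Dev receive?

−€2622.4

Highest bid: Dev at €7838.6, so Dev wins.
Second-highest bid: Ines at €5194.3 — that is the price the winner pays.
Dev's payoff = value − price = €2571.9 − €5194.3 = −€2622.4.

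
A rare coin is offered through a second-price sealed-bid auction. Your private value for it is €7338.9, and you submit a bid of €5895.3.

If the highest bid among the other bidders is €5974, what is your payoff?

€0

Your bid €5895.3 is below the highest competing bid €5974, so you lose.
A losing bidder pays nothing and receives nothing: payoff = €0.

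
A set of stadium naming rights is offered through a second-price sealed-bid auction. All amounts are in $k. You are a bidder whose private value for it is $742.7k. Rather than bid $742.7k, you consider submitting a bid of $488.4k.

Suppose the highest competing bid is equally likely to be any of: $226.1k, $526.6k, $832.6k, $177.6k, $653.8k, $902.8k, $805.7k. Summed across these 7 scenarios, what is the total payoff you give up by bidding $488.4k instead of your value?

The deviation costs you only when the competing bid falls strictly between $488.4k and $742.7k; elsewhere both bids give the same outcome.
$226.1k: outcomes coincide → loss $0k.
$526.6k: truthful payoff $216.1k, deviation payoff $0k → loss $216.1k.
$832.6k: outcomes coincide → loss $0k.
$177.6k: outcomes coincide → loss $0k.
$653.8k: truthful payoff $88.9k, deviation payoff $0k → loss $88.9k.
$902.8k: outcomes coincide → loss $0k.
$805.7k: outcomes coincide → loss $0k.
Total loss = $216.1k + $88.9k = $305k.

$305k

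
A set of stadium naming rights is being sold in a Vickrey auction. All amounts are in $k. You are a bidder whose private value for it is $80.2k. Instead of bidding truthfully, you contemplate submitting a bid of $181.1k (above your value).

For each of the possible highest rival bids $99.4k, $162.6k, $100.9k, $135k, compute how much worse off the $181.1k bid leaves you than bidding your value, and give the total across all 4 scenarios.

The deviation costs you only when the competing bid falls strictly between $80.2k and $181.1k; elsewhere both bids give the same outcome.
$99.4k: truthful payoff $0k, deviation payoff −$19.2k → loss $19.2k.
$162.6k: truthful payoff $0k, deviation payoff −$82.4k → loss $82.4k.
$100.9k: truthful payoff $0k, deviation payoff −$20.7k → loss $20.7k.
$135k: truthful payoff $0k, deviation payoff −$54.8k → loss $54.8k.
Total loss = $19.2k + $82.4k + $20.7k + $54.8k = $177.1k.

$177.1k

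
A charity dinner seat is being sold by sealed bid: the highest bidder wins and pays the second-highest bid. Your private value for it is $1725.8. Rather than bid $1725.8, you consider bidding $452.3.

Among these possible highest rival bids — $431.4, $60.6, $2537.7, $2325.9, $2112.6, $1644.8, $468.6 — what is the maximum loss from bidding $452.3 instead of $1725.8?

$431.4: same outcome either way → loss $0.
$60.6: same outcome either way → loss $0.
$2537.7: same outcome either way → loss $0.
$2325.9: same outcome either way → loss $0.
$2112.6: same outcome either way → loss $0.
$1644.8: truthful gives $81, deviation gives $0 → loss $81.
$468.6: truthful gives $1257.2, deviation gives $0 → loss $1257.2.
Maximum loss: $1257.2.

$1257.2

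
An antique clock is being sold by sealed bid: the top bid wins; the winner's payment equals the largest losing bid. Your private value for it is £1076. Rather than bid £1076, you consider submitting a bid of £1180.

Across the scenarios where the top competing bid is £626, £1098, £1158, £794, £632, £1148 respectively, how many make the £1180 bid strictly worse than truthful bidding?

3

The deviation hurts exactly when the highest competing bid lies strictly between £1076 and £1180 — overbidding then wins at a price above your value.
£626: below both → same outcome either way.
£1098: inside the interval → strictly worse (loss £22).
£1158: inside the interval → strictly worse (loss £82).
£794: below both → same outcome either way.
£632: below both → same outcome either way.
£1148: inside the interval → strictly worse (loss £72).
Count: 3.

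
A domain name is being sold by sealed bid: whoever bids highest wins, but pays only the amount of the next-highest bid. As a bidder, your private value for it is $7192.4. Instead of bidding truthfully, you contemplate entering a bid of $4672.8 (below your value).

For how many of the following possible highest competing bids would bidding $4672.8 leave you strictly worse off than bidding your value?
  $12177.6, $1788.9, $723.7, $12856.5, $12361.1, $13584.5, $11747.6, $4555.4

The deviation hurts exactly when the highest competing bid lies strictly between $4672.8 and $7192.4 — underbidding then forfeits a profitable win.
$12177.6: above both → same outcome either way.
$1788.9: below both → same outcome either way.
$723.7: below both → same outcome either way.
$12856.5: above both → same outcome either way.
$12361.1: above both → same outcome either way.
$13584.5: above both → same outcome either way.
$11747.6: above both → same outcome either way.
$4555.4: below both → same outcome either way.
Count: 0.

0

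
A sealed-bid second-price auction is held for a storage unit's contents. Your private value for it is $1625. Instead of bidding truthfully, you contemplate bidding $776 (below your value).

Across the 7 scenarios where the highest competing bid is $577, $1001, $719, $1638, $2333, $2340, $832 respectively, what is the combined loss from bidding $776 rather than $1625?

$1417

The deviation costs you only when the competing bid falls strictly between $776 and $1625; elsewhere both bids give the same outcome.
$577: outcomes coincide → loss $0.
$1001: truthful payoff $624, deviation payoff $0 → loss $624.
$719: outcomes coincide → loss $0.
$1638: outcomes coincide → loss $0.
$2333: outcomes coincide → loss $0.
$2340: outcomes coincide → loss $0.
$832: truthful payoff $793, deviation payoff $0 → loss $793.
Total loss = $624 + $793 = $1417.
Because the price is fixed by the runner-up's bid, deviating from your value can only change a good outcome into a bad one — never the reverse.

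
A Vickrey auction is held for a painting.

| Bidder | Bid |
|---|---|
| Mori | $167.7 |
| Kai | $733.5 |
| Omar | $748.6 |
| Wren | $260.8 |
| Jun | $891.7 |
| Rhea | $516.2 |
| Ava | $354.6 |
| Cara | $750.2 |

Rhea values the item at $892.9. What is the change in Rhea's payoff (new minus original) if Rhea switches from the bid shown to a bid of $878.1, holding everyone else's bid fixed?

The highest bid among the other bidders is $891.7; Rhea's bid doesn't change that.
Original bid $516.2: Rhea is not highest (top rival bid is $891.7); payoff $0.
Alternative bid $878.1: Rhea is not highest (top rival bid is $891.7); payoff $0.
Change in payoff = $0 − ($0) = $0.

$0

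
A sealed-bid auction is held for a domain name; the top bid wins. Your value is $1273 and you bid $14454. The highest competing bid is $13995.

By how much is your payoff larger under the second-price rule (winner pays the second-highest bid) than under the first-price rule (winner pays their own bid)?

$459

You have the highest bid, so you win under either rule.
Second-price: pay $13995 → payoff −$12722.
First-price: pay your own bid $14454 → payoff −$13181.
Difference = −$12722 − (−$13181) = $459.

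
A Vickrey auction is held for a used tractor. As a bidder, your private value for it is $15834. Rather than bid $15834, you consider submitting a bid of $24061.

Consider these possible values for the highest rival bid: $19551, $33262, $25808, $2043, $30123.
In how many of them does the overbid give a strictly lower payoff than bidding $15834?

The deviation hurts exactly when the highest competing bid lies strictly between $15834 and $24061 — overbidding then wins at a price above your value.
$19551: inside the interval → strictly worse (loss $3717).
$33262: above both → same outcome either way.
$25808: above both → same outcome either way.
$2043: below both → same outcome either way.
$30123: above both → same outcome either way.
Count: 1.

1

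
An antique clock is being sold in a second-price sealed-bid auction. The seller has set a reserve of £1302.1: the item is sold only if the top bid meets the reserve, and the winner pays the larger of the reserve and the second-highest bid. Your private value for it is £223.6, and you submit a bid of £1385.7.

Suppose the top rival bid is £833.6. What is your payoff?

−£1078.5

Your bid £1385.7 is the highest and exceeds the reserve.
Price = max(second-highest bid, reserve) = max(£833.6, £1302.1) = £1302.1.
Payoff = £223.6 − £1302.1 = −£1078.5.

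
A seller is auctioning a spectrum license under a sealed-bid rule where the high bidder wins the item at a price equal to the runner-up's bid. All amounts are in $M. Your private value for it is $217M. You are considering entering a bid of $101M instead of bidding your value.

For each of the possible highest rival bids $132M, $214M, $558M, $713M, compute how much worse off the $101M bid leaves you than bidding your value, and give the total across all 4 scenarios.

The deviation costs you only when the competing bid falls strictly between $101M and $217M; elsewhere both bids give the same outcome.
$132M: truthful payoff $85M, deviation payoff $0M → loss $85M.
$214M: truthful payoff $3M, deviation payoff $0M → loss $3M.
$558M: outcomes coincide → loss $0M.
$713M: outcomes coincide → loss $0M.
Total loss = $85M + $3M = $88M.
In a second-price auction your bid sets only whether you win, not what you pay, so bidding your true value is weakly dominant.

$88M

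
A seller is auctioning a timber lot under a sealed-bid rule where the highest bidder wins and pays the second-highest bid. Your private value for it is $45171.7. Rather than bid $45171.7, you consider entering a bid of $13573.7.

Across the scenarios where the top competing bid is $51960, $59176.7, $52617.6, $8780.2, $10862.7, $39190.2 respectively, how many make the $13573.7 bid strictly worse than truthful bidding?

The deviation hurts exactly when the highest competing bid lies strictly between $13573.7 and $45171.7 — underbidding then forfeits a profitable win.
$51960: above both → same outcome either way.
$59176.7: above both → same outcome either way.
$52617.6: above both → same outcome either way.
$8780.2: below both → same outcome either way.
$10862.7: below both → same outcome either way.
$39190.2: inside the interval → strictly worse (loss $5981.5).
Count: 1.

1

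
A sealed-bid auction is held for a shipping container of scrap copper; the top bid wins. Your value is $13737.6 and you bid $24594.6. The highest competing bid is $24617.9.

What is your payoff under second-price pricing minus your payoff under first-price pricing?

Your bid $24594.6 is below $24617.9, so you lose under either rule.
Payoff is $0 in both cases; difference = $0.

$0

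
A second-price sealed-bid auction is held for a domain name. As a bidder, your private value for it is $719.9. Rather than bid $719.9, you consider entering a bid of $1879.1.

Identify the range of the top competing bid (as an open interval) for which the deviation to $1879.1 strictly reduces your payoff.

If the competing bid is below $719.9, both bids win at the same price — no difference.
If it is above $1879.1, both bids lose — no difference.
If it lies strictly between $719.9 and $1879.1, bidding your value loses (payoff 0) while bidding $1879.1 wins at a price above your value (payoff negative).
So the deviation strictly hurts on the open interval ($719.9, $1879.1).

($719.9, $1879.1)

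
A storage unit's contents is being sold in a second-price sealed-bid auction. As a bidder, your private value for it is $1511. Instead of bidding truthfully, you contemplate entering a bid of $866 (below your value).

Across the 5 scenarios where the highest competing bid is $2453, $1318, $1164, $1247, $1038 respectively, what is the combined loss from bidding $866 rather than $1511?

The deviation costs you only when the competing bid falls strictly between $866 and $1511; elsewhere both bids give the same outcome.
$2453: outcomes coincide → loss $0.
$1318: truthful payoff $193, deviation payoff $0 → loss $193.
$1164: truthful payoff $347, deviation payoff $0 → loss $347.
$1247: truthful payoff $264, deviation payoff $0 → loss $264.
$1038: truthful payoff $473, deviation payoff $0 → loss $473.
Total loss = $193 + $347 + $264 + $473 = $1277.
Because the price is fixed by the runner-up's bid, deviating from your value can only change a good outcome into a bad one — never the reverse.

$1277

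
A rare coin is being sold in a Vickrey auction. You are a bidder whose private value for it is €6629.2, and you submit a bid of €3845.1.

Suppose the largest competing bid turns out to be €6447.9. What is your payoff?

Your bid €3845.1 is below the highest competing bid €6447.9, so you lose.
A losing bidder pays nothing and receives nothing: payoff = €0.

€0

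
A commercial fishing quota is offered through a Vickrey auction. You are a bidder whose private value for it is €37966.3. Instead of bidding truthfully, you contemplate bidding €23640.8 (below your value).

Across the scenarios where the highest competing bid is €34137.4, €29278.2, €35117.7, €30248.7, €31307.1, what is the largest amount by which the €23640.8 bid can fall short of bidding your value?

€34137.4: truthful gives €3828.9, deviation gives €0 → loss €3828.9.
€29278.2: truthful gives €8688.1, deviation gives €0 → loss €8688.1.
€35117.7: truthful gives €2848.6, deviation gives €0 → loss €2848.6.
€30248.7: truthful gives €7717.6, deviation gives €0 → loss €7717.6.
€31307.1: truthful gives €6659.2, deviation gives €0 → loss €6659.2.
Maximum loss: €8688.1.

€8688.1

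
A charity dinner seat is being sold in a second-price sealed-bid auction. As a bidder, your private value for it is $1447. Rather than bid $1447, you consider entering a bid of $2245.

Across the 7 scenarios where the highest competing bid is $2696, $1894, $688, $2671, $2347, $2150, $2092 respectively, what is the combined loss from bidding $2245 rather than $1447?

$1795

The deviation costs you only when the competing bid falls strictly between $1447 and $2245; elsewhere both bids give the same outcome.
$2696: outcomes coincide → loss $0.
$1894: truthful payoff $0, deviation payoff −$447 → loss $447.
$688: outcomes coincide → loss $0.
$2671: outcomes coincide → loss $0.
$2347: outcomes coincide → loss $0.
$2150: truthful payoff $0, deviation payoff −$703 → loss $703.
$2092: truthful payoff $0, deviation payoff −$645 → loss $645.
Total loss = $447 + $703 + $645 = $1795.
Truthful bidding weakly dominates here: raising your bid can only win items priced above your value, and lowering it can only forfeit items priced below.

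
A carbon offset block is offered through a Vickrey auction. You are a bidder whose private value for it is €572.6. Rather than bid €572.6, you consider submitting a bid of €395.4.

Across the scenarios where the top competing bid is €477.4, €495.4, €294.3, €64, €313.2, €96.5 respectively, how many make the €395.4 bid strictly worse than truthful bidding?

2

The deviation hurts exactly when the highest competing bid lies strictly between €395.4 and €572.6 — underbidding then forfeits a profitable win.
€477.4: inside the interval → strictly worse (loss €95.2).
€495.4: inside the interval → strictly worse (loss €77.2).
€294.3: below both → same outcome either way.
€64: below both → same outcome either way.
€313.2: below both → same outcome either way.
€96.5: below both → same outcome either way.
Count: 2.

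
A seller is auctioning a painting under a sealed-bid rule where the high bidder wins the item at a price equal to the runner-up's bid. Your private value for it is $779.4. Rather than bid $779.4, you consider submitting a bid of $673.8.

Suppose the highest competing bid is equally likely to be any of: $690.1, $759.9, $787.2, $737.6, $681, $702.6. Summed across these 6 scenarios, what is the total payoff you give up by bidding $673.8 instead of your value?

The deviation costs you only when the competing bid falls strictly between $673.8 and $779.4; elsewhere both bids give the same outcome.
$690.1: truthful payoff $89.3, deviation payoff $0 → loss $89.3.
$759.9: truthful payoff $19.5, deviation payoff $0 → loss $19.5.
$787.2: outcomes coincide → loss $0.
$737.6: truthful payoff $41.8, deviation payoff $0 → loss $41.8.
$681: truthful payoff $98.4, deviation payoff $0 → loss $98.4.
$702.6: truthful payoff $76.8, deviation payoff $0 → loss $76.8.
Total loss = $89.3 + $19.5 + $41.8 + $98.4 + $76.8 = $325.8.

$325.8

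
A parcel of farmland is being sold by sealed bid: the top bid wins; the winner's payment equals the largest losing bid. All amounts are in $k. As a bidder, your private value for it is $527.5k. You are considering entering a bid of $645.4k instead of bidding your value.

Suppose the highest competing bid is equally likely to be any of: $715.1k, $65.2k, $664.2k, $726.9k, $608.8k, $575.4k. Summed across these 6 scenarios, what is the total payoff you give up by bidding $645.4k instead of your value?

The deviation costs you only when the competing bid falls strictly between $527.5k and $645.4k; elsewhere both bids give the same outcome.
$715.1k: outcomes coincide → loss $0k.
$65.2k: outcomes coincide → loss $0k.
$664.2k: outcomes coincide → loss $0k.
$726.9k: outcomes coincide → loss $0k.
$608.8k: truthful payoff $0k, deviation payoff −$81.3k → loss $81.3k.
$575.4k: truthful payoff $0k, deviation payoff −$47.9k → loss $47.9k.
Total loss = $81.3k + $47.9k = $129.2k.

$129.2k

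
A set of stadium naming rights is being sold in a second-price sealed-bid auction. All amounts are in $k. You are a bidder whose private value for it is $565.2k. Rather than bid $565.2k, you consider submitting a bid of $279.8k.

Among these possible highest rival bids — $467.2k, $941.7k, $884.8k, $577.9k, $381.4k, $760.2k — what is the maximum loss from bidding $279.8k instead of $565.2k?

$467.2k: truthful gives $98k, deviation gives $0k → loss $98k.
$941.7k: same outcome either way → loss $0k.
$884.8k: same outcome either way → loss $0k.
$577.9k: same outcome either way → loss $0k.
$381.4k: truthful gives $183.8k, deviation gives $0k → loss $183.8k.
$760.2k: same outcome either way → loss $0k.
Maximum loss: $183.8k.

$183.8k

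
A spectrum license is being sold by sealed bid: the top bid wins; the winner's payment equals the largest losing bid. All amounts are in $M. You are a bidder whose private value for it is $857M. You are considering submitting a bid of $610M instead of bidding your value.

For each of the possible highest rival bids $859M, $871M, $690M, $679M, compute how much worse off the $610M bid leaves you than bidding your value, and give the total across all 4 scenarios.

$345M

The deviation costs you only when the competing bid falls strictly between $610M and $857M; elsewhere both bids give the same outcome.
$859M: outcomes coincide → loss $0M.
$871M: outcomes coincide → loss $0M.
$690M: truthful payoff $167M, deviation payoff $0M → loss $167M.
$679M: truthful payoff $178M, deviation payoff $0M → loss $178M.
Total loss = $167M + $178M = $345M.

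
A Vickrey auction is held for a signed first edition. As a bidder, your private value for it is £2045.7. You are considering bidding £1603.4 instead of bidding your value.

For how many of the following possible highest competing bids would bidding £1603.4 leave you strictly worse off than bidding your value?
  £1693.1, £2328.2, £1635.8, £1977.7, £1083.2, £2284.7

The deviation hurts exactly when the highest competing bid lies strictly between £1603.4 and £2045.7 — underbidding then forfeits a profitable win.
£1693.1: inside the interval → strictly worse (loss £352.6).
£2328.2: above both → same outcome either way.
£1635.8: inside the interval → strictly worse (loss £409.9).
£1977.7: inside the interval → strictly worse (loss £68).
£1083.2: below both → same outcome either way.
£2284.7: above both → same outcome either way.
Count: 3.

3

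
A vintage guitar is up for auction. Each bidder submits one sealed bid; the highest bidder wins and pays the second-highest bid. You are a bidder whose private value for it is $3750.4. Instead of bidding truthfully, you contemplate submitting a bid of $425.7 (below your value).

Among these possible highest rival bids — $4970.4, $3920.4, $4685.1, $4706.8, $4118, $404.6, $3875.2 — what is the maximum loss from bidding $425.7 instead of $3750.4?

$0

$4970.4: same outcome either way → loss $0.
$3920.4: same outcome either way → loss $0.
$4685.1: same outcome either way → loss $0.
$4706.8: same outcome either way → loss $0.
$4118: same outcome either way → loss $0.
$404.6: same outcome either way → loss $0.
$3875.2: same outcome either way → loss $0.
Maximum loss: $0.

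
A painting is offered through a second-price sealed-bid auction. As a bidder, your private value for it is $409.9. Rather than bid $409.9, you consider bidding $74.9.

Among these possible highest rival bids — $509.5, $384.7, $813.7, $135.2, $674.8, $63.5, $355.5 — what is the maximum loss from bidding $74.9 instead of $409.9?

$274.7

$509.5: same outcome either way → loss $0.
$384.7: truthful gives $25.2, deviation gives $0 → loss $25.2.
$813.7: same outcome either way → loss $0.
$135.2: truthful gives $274.7, deviation gives $0 → loss $274.7.
$674.8: same outcome either way → loss $0.
$63.5: same outcome either way → loss $0.
$355.5: truthful gives $54.4, deviation gives $0 → loss $54.4.
Maximum loss: $274.7.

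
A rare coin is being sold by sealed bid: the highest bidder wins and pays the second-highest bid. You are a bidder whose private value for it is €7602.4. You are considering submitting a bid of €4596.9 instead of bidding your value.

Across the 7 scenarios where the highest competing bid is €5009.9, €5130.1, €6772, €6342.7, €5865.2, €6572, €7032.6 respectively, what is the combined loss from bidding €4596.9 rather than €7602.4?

€10492.3

The deviation costs you only when the competing bid falls strictly between €4596.9 and €7602.4; elsewhere both bids give the same outcome.
€5009.9: truthful payoff €2592.5, deviation payoff €0 → loss €2592.5.
€5130.1: truthful payoff €2472.3, deviation payoff €0 → loss €2472.3.
€6772: truthful payoff €830.4, deviation payoff €0 → loss €830.4.
€6342.7: truthful payoff €1259.7, deviation payoff €0 → loss €1259.7.
€5865.2: truthful payoff €1737.2, deviation payoff €0 → loss €1737.2.
€6572: truthful payoff €1030.4, deviation payoff €0 → loss €1030.4.
€7032.6: truthful payoff €569.8, deviation payoff €0 → loss €569.8.
Total loss = €2592.5 + €2472.3 + €830.4 + €1259.7 + €1737.2 + €1030.4 + €569.8 = €10492.3.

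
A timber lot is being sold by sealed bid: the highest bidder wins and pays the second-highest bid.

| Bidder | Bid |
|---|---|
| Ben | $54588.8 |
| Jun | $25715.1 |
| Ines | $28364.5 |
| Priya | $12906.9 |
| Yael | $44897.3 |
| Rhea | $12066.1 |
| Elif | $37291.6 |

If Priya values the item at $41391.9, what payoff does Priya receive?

$0

Highest bid: Ben at $54588.8, so Ben wins.
Second-highest bid: Yael at $44897.3 — that is the price the winner pays.
Priya did not win, so Priya pays nothing and receives nothing: payoff $0.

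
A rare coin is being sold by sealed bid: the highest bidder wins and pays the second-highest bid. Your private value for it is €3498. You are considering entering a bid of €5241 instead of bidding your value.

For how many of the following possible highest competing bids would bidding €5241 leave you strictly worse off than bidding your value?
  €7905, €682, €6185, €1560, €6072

The deviation hurts exactly when the highest competing bid lies strictly between €3498 and €5241 — overbidding then wins at a price above your value.
€7905: above both → same outcome either way.
€682: below both → same outcome either way.
€6185: above both → same outcome either way.
€1560: below both → same outcome either way.
€6072: above both → same outcome either way.
Count: 0.

0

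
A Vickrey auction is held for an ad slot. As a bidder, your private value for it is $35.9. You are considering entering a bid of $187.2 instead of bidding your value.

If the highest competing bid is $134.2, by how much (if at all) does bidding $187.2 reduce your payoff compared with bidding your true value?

$98.3

Bidding your value $35.9: you lose (since $35.9 < $134.2). Payoff $0.
Bidding $187.2: you win and pay $134.2. Payoff $35.9 − $134.2 = −$98.3.
The competing bid $134.2 lies between your value and your inflated bid, so overbidding wins an item priced above your value.
Loss from deviating = $0 − (−$98.3) = $98.3.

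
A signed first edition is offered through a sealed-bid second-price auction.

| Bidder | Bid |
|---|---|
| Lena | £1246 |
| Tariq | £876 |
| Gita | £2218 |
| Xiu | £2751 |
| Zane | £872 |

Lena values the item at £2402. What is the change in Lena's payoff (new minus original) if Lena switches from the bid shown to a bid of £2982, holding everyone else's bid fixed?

The highest bid among the other bidders is £2751; Lena's bid doesn't change that.
Original bid £1246: Lena is not highest (top rival bid is £2751); payoff £0.
Alternative bid £2982: Lena is highest, pays the top rival bid £2751; payoff £2402 − £2751 = −£349.
Change in payoff = −£349 − (£0) = −£349.

−£349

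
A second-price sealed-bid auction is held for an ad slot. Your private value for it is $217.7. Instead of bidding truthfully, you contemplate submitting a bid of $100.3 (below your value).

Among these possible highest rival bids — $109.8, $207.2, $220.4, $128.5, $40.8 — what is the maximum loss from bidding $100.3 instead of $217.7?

$109.8: truthful gives $107.9, deviation gives $0 → loss $107.9.
$207.2: truthful gives $10.5, deviation gives $0 → loss $10.5.
$220.4: same outcome either way → loss $0.
$128.5: truthful gives $89.2, deviation gives $0 → loss $89.2.
$40.8: same outcome either way → loss $0.
Maximum loss: $107.9.

$107.9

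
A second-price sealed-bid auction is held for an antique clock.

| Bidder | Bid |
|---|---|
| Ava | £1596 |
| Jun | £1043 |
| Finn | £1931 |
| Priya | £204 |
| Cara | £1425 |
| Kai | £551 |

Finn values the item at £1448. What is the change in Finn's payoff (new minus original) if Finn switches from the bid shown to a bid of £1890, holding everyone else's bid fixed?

£0

The highest bid among the other bidders is £1596; Finn's bid doesn't change that.
Original bid £1931: Finn is highest, pays the top rival bid £1596; payoff £1448 − £1596 = −£148.
Alternative bid £1890: Finn is highest, pays the top rival bid £1596; payoff £1448 − £1596 = −£148.
Change in payoff = −£148 − (−£148) = £0.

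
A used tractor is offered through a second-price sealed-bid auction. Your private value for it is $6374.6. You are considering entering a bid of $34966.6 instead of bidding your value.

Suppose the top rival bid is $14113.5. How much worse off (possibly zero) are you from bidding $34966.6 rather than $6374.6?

Bidding your value $6374.6: you lose (since $6374.6 < $14113.5). Payoff $0.
Bidding $34966.6: you win and pay $14113.5. Payoff $6374.6 − $14113.5 = −$7738.9.
The competing bid $14113.5 lies between your value and your inflated bid, so overbidding wins an item priced above your value.
Loss from deviating = $0 − (−$7738.9) = $7738.9.

$7738.9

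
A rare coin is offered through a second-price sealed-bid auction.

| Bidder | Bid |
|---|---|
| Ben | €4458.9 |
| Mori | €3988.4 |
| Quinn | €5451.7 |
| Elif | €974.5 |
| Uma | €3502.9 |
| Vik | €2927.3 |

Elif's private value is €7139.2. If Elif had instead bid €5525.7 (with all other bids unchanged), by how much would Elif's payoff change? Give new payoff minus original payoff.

€1687.5

The highest bid among the other bidders is €5451.7; Elif's bid doesn't change that.
Original bid €974.5: Elif is not highest (top rival bid is €5451.7); payoff €0.
Alternative bid €5525.7: Elif is highest, pays the top rival bid €5451.7; payoff €7139.2 − €5451.7 = €1687.5.
Change in payoff = €1687.5 − (€0) = €1687.5.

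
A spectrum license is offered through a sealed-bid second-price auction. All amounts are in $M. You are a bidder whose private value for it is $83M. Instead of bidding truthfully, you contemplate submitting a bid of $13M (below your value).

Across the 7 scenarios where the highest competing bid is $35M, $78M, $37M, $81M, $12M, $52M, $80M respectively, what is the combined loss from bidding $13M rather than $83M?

$135M

The deviation costs you only when the competing bid falls strictly between $13M and $83M; elsewhere both bids give the same outcome.
$35M: truthful payoff $48M, deviation payoff $0M → loss $48M.
$78M: truthful payoff $5M, deviation payoff $0M → loss $5M.
$37M: truthful payoff $46M, deviation payoff $0M → loss $46M.
$81M: truthful payoff $2M, deviation payoff $0M → loss $2M.
$12M: outcomes coincide → loss $0M.
$52M: truthful payoff $31M, deviation payoff $0M → loss $31M.
$80M: truthful payoff $3M, deviation payoff $0M → loss $3M.
Total loss = $48M + $5M + $46M + $2M + $31M + $3M = $135M.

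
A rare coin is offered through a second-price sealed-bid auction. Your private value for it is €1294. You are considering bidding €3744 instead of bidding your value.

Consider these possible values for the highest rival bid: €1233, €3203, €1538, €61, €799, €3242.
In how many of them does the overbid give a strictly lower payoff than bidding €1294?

The deviation hurts exactly when the highest competing bid lies strictly between €1294 and €3744 — overbidding then wins at a price above your value.
€1233: below both → same outcome either way.
€3203: inside the interval → strictly worse (loss €1909).
€1538: inside the interval → strictly worse (loss €244).
€61: below both → same outcome either way.
€799: below both → same outcome either way.
€3242: inside the interval → strictly worse (loss €1948).
Count: 3.

3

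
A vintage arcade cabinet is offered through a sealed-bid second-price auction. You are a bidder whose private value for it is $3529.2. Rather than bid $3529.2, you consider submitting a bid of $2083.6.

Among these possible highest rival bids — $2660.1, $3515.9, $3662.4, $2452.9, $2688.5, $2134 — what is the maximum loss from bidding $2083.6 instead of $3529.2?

$2660.1: truthful gives $869.1, deviation gives $0 → loss $869.1.
$3515.9: truthful gives $13.3, deviation gives $0 → loss $13.3.
$3662.4: same outcome either way → loss $0.
$2452.9: truthful gives $1076.3, deviation gives $0 → loss $1076.3.
$2688.5: truthful gives $840.7, deviation gives $0 → loss $840.7.
$2134: truthful gives $1395.2, deviation gives $0 → loss $1395.2.
Maximum loss: $1395.2.

$1395.2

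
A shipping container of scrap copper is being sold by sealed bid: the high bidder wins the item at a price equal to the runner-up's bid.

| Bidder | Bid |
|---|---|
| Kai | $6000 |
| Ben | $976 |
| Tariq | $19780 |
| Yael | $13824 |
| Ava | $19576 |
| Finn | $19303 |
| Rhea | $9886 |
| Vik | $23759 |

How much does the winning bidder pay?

$19780

Highest bid: Vik at $23759, so Vik wins.
Second-highest bid: Tariq at $19780 — that is the price the winner pays.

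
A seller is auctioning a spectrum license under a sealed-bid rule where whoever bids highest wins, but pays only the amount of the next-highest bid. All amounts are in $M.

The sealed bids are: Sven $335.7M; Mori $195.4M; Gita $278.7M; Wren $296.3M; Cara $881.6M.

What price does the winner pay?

Highest bid: Cara at $881.6M, so Cara wins.
Second-highest bid: Sven at $335.7M — that is the price the winner pays.

$335.7M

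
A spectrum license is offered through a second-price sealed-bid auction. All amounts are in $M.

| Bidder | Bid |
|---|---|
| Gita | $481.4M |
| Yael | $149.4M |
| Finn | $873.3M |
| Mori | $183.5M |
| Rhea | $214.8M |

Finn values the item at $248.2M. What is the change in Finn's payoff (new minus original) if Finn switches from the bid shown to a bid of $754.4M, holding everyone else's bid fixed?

$0M

The highest bid among the other bidders is $481.4M; Finn's bid doesn't change that.
Original bid $873.3M: Finn is highest, pays the top rival bid $481.4M; payoff $248.2M − $481.4M = −$233.2M.
Alternative bid $754.4M: Finn is highest, pays the top rival bid $481.4M; payoff $248.2M − $481.4M = −$233.2M.
Change in payoff = −$233.2M − (−$233.2M) = $0M.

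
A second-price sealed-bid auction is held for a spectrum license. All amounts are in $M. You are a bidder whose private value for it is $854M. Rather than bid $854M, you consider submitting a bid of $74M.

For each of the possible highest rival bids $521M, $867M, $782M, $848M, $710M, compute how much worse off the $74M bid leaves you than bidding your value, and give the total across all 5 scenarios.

The deviation costs you only when the competing bid falls strictly between $74M and $854M; elsewhere both bids give the same outcome.
$521M: truthful payoff $333M, deviation payoff $0M → loss $333M.
$867M: outcomes coincide → loss $0M.
$782M: truthful payoff $72M, deviation payoff $0M → loss $72M.
$848M: truthful payoff $6M, deviation payoff $0M → loss $6M.
$710M: truthful payoff $144M, deviation payoff $0M → loss $144M.
Total loss = $333M + $72M + $6M + $144M = $555M.
In a second-price auction your bid sets only whether you win, not what you pay, so bidding your true value is weakly dominant.

$555M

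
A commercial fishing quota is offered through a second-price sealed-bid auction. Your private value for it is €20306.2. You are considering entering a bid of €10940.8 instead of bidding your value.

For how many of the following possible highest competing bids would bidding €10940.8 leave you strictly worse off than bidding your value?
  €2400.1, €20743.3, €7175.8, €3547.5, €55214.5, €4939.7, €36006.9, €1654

The deviation hurts exactly when the highest competing bid lies strictly between €10940.8 and €20306.2 — underbidding then forfeits a profitable win.
€2400.1: below both → same outcome either way.
€20743.3: above both → same outcome either way.
€7175.8: below both → same outcome either way.
€3547.5: below both → same outcome either way.
€55214.5: above both → same outcome either way.
€4939.7: below both → same outcome either way.
€36006.9: above both → same outcome either way.
€1654: below both → same outcome either way.
Count: 0.

0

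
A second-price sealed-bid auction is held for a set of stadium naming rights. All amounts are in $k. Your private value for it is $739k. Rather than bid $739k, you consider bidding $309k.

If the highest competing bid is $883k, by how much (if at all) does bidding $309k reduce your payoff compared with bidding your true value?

$0k

Bidding your value $739k: you lose (since $739k < $883k). Payoff $0k.
Bidding $309k: you lose. Payoff $0k.
Difference = $0k − $0k = $0k; both bids lead to the same outcome because the competing bid is above both your value and your alternative bid.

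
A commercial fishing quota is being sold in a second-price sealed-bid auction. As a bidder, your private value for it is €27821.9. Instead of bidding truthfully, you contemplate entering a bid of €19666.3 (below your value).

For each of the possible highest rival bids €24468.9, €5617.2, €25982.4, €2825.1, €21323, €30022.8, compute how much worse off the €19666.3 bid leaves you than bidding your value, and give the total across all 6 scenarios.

The deviation costs you only when the competing bid falls strictly between €19666.3 and €27821.9; elsewhere both bids give the same outcome.
€24468.9: truthful payoff €3353, deviation payoff €0 → loss €3353.
€5617.2: outcomes coincide → loss €0.
€25982.4: truthful payoff €1839.5, deviation payoff €0 → loss €1839.5.
€2825.1: outcomes coincide → loss €0.
€21323: truthful payoff €6498.9, deviation payoff €0 → loss €6498.9.
€30022.8: outcomes coincide → loss €0.
Total loss = €3353 + €1839.5 + €6498.9 = €11691.4.

€11691.4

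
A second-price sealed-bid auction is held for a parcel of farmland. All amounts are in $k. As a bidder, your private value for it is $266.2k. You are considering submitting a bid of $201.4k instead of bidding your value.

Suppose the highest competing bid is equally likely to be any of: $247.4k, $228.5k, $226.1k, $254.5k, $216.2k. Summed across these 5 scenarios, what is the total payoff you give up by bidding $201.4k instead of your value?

The deviation costs you only when the competing bid falls strictly between $201.4k and $266.2k; elsewhere both bids give the same outcome.
$247.4k: truthful payoff $18.8k, deviation payoff $0k → loss $18.8k.
$228.5k: truthful payoff $37.7k, deviation payoff $0k → loss $37.7k.
$226.1k: truthful payoff $40.1k, deviation payoff $0k → loss $40.1k.
$254.5k: truthful payoff $11.7k, deviation payoff $0k → loss $11.7k.
$216.2k: truthful payoff $50k, deviation payoff $0k → loss $50k.
Total loss = $18.8k + $37.7k + $40.1k + $11.7k + $50k = $158.3k.
Because the price is fixed by the runner-up's bid, deviating from your value can only change a good outcome into a bad one — never the reverse.

$158.3k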